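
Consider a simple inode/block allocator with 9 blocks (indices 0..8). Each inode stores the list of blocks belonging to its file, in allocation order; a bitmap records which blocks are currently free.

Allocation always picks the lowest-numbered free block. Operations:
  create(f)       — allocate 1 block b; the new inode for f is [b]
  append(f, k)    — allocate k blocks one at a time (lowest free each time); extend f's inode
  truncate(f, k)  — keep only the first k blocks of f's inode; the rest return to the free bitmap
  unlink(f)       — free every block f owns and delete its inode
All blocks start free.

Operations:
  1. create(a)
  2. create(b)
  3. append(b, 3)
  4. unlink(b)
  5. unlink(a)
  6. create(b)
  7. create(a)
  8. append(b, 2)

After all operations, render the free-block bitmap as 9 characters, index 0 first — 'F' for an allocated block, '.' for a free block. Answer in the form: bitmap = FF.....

bitmap = FFFF.....

create(a): bitmap=F........ | a=[0]
create(b): bitmap=FF....... | a=[0] b=[1]
append(b, 3): bitmap=FFFFF.... | a=[0] b=[1, 2, 3, 4]
unlink(b): bitmap=F........ | a=[0]
unlink(a): bitmap=......... | 
create(b): bitmap=F........ | b=[0]
create(a): bitmap=FF....... | a=[1] b=[0]
append(b, 2): bitmap=FFFF..... | a=[1] b=[0, 2, 3]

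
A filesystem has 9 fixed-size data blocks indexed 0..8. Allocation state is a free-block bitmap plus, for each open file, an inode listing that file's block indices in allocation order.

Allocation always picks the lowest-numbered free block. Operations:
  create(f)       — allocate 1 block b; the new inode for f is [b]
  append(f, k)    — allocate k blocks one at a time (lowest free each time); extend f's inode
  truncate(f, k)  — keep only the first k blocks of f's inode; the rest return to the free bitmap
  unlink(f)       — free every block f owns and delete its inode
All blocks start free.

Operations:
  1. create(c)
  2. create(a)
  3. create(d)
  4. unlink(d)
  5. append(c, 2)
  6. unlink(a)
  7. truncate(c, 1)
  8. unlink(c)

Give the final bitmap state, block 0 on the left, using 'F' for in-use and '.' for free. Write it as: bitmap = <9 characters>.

after create(c) → c:[0]  free=[F........]
after create(a) → a:[1], c:[0]  free=[FF.......]
after create(d) → a:[1], c:[0], d:[2]  free=[FFF......]
after unlink(d) → a:[1], c:[0]  free=[FF.......]
after append(c, 2) → a:[1], c:[0, 2, 3]  free=[FFFF.....]
after unlink(a) → c:[0, 2, 3]  free=[F.FF.....]
after truncate(c, 1) → c:[0]  free=[F........]
after unlink(c) →   free=[.........]

bitmap = .........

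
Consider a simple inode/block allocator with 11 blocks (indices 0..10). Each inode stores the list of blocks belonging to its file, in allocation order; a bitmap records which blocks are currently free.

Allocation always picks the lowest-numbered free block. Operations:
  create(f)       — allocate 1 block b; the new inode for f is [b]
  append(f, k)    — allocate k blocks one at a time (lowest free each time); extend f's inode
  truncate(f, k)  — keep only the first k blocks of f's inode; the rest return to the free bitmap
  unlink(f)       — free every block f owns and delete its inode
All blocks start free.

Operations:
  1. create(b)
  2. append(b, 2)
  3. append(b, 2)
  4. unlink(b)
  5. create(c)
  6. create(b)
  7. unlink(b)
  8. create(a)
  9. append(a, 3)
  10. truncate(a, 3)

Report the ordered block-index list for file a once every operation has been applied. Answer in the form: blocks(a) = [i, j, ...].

after create(b) → b:[0]  free=[F..........]
after append(b, 2) → b:[0, 1, 2]  free=[FFF........]
after append(b, 2) → b:[0, 1, 2, 3, 4]  free=[FFFFF......]
after unlink(b) →   free=[...........]
after create(c) → c:[0]  free=[F..........]
after create(b) → b:[1], c:[0]  free=[FF.........]
after unlink(b) → c:[0]  free=[F..........]
after create(a) → a:[1], c:[0]  free=[FF.........]
after append(a, 3) → a:[1, 2, 3, 4], c:[0]  free=[FFFFF......]
after truncate(a, 3) → a:[1, 2, 3], c:[0]  free=[FFFF.......]

blocks(a) = [1, 2, 3]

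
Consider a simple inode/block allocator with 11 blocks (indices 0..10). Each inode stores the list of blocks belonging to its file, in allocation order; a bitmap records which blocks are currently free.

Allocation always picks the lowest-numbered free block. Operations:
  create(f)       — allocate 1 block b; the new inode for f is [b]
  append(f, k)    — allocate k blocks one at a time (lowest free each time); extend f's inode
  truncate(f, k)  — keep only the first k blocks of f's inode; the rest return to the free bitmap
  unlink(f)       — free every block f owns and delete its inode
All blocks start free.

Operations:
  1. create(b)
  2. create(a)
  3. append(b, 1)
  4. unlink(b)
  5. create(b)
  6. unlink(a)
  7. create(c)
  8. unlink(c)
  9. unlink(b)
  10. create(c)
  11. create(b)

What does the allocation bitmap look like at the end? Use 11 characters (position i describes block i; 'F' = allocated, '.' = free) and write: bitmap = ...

bitmap = FF.........

  1. create(b)  ⇒  F..........  {b→[0]}
  2. create(a)  ⇒  FF.........  {a→[1]; b→[0]}
  3. append(b, 1)  ⇒  FFF........  {a→[1]; b→[0, 2]}
  4. unlink(b)  ⇒  .F.........  {a→[1]}
  5. create(b)  ⇒  FF.........  {a→[1]; b→[0]}
  6. unlink(a)  ⇒  F..........  {b→[0]}
  7. create(c)  ⇒  FF.........  {b→[0]; c→[1]}
  8. unlink(c)  ⇒  F..........  {b→[0]}
  9. unlink(b)  ⇒  ...........  {}
  10. create(c)  ⇒  F..........  {c→[0]}
  11. create(b)  ⇒  FF.........  {b→[1]; c→[0]}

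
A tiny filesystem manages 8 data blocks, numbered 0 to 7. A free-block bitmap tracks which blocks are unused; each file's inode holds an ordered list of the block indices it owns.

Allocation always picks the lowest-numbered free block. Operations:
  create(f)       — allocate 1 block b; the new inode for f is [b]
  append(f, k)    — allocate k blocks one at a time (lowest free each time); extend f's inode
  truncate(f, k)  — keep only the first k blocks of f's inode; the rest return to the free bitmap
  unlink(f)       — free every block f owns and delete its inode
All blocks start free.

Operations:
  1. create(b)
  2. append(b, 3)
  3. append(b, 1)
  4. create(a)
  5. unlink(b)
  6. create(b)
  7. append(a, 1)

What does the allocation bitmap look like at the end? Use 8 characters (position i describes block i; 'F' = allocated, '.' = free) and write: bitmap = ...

  1. create(b)  ⇒  F.......  {b→[0]}
  2. append(b, 3)  ⇒  FFFF....  {b→[0, 1, 2, 3]}
  3. append(b, 1)  ⇒  FFFFF...  {b→[0, 1, 2, 3, 4]}
  4. create(a)  ⇒  FFFFFF..  {a→[5]; b→[0, 1, 2, 3, 4]}
  5. unlink(b)  ⇒  .....F..  {a→[5]}
  6. create(b)  ⇒  F....F..  {a→[5]; b→[0]}
  7. append(a, 1)  ⇒  FF...F..  {a→[5, 1]; b→[0]}

bitmap = FF...F..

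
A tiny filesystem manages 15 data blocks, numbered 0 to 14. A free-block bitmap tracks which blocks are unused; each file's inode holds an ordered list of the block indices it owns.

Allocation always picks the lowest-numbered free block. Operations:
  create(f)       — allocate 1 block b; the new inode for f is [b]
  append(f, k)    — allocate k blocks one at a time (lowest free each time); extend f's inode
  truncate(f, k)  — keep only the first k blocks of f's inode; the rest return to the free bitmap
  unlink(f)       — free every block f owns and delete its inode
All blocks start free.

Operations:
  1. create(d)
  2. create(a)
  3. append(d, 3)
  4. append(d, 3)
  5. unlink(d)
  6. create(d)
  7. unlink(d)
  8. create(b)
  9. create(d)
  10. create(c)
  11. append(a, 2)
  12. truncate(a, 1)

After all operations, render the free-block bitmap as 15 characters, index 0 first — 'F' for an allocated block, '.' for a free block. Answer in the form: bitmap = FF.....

create(d): bitmap=F.............. | d=[0]
create(a): bitmap=FF............. | a=[1] d=[0]
append(d, 3): bitmap=FFFFF.......... | a=[1] d=[0, 2, 3, 4]
append(d, 3): bitmap=FFFFFFFF....... | a=[1] d=[0, 2, 3, 4, 5, 6, 7]
unlink(d): bitmap=.F............. | a=[1]
create(d): bitmap=FF............. | a=[1] d=[0]
unlink(d): bitmap=.F............. | a=[1]
create(b): bitmap=FF............. | a=[1] b=[0]
create(d): bitmap=FFF............ | a=[1] b=[0] d=[2]
create(c): bitmap=FFFF........... | a=[1] b=[0] c=[3] d=[2]
append(a, 2): bitmap=FFFFFF......... | a=[1, 4, 5] b=[0] c=[3] d=[2]
truncate(a, 1): bitmap=FFFF........... | a=[1] b=[0] c=[3] d=[2]

bitmap = FFFF...........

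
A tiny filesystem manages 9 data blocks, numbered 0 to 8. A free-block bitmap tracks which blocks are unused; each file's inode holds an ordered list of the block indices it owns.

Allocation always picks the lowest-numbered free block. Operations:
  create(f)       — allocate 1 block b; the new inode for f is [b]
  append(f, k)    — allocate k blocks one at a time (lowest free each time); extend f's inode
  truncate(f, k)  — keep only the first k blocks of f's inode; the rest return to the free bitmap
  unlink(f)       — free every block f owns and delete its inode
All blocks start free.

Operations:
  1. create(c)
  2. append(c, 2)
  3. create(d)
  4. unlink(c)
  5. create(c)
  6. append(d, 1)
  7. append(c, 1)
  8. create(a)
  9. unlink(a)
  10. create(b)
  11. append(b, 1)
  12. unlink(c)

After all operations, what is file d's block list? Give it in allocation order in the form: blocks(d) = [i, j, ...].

[1] create(c) — c=0 (map F........)
[2] append(c, 2) — c=0,1,2 (map FFF......)
[3] create(d) — c=0,1,2 d=3 (map FFFF.....)
[4] unlink(c) — d=3 (map ...F.....)
[5] create(c) — c=0 d=3 (map F..F.....)
[6] append(d, 1) — c=0 d=3,1 (map FF.F.....)
[7] append(c, 1) — c=0,2 d=3,1 (map FFFF.....)
[8] create(a) — a=4 c=0,2 d=3,1 (map FFFFF....)
[9] unlink(a) — c=0,2 d=3,1 (map FFFF.....)
[10] create(b) — b=4 c=0,2 d=3,1 (map FFFFF....)
[11] append(b, 1) — b=4,5 c=0,2 d=3,1 (map FFFFFF...)
[12] unlink(c) — b=4,5 d=3,1 (map .F.FFF...)

blocks(d) = [3, 1]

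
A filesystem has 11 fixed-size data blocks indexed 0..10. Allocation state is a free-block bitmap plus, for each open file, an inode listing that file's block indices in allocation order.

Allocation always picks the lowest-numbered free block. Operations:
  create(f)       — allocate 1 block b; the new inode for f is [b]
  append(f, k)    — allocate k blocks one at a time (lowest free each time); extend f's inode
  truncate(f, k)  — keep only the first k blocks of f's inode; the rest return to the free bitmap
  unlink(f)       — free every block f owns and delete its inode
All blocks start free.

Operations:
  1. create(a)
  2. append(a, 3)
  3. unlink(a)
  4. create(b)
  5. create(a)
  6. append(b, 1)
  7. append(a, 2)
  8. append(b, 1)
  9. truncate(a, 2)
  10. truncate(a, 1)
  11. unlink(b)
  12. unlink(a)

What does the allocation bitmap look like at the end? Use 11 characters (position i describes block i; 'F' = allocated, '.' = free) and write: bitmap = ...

bitmap = ...........

create(a): bitmap=F.......... | a=[0]
append(a, 3): bitmap=FFFF....... | a=[0, 1, 2, 3]
unlink(a): bitmap=........... | 
create(b): bitmap=F.......... | b=[0]
create(a): bitmap=FF......... | a=[1] b=[0]
append(b, 1): bitmap=FFF........ | a=[1] b=[0, 2]
append(a, 2): bitmap=FFFFF...... | a=[1, 3, 4] b=[0, 2]
append(b, 1): bitmap=FFFFFF..... | a=[1, 3, 4] b=[0, 2, 5]
truncate(a, 2): bitmap=FFFF.F..... | a=[1, 3] b=[0, 2, 5]
truncate(a, 1): bitmap=FFF..F..... | a=[1] b=[0, 2, 5]
unlink(b): bitmap=.F......... | a=[1]
unlink(a): bitmap=........... | 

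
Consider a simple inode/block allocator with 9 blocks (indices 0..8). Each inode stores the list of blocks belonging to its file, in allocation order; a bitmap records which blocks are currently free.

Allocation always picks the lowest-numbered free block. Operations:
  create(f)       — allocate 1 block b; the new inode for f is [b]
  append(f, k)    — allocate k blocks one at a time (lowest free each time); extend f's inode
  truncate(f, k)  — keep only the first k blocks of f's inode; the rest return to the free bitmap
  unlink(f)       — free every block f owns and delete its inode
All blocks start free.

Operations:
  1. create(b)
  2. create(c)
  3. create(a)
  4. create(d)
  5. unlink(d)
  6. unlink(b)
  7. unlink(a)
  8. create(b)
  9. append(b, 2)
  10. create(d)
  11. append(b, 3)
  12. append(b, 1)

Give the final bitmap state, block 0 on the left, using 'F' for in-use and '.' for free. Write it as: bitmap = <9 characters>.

after create(b) → b:[0]  free=[F........]
after create(c) → b:[0], c:[1]  free=[FF.......]
after create(a) → a:[2], b:[0], c:[1]  free=[FFF......]
after create(d) → a:[2], b:[0], c:[1], d:[3]  free=[FFFF.....]
after unlink(d) → a:[2], b:[0], c:[1]  free=[FFF......]
after unlink(b) → a:[2], c:[1]  free=[.FF......]
after unlink(a) → c:[1]  free=[.F.......]
after create(b) → b:[0], c:[1]  free=[FF.......]
after append(b, 2) → b:[0, 2, 3], c:[1]  free=[FFFF.....]
after create(d) → b:[0, 2, 3], c:[1], d:[4]  free=[FFFFF....]
after append(b, 3) → b:[0, 2, 3, 5, 6, 7], c:[1], d:[4]  free=[FFFFFFFF.]
after append(b, 1) → b:[0, 2, 3, 5, 6, 7, 8], c:[1], d:[4]  free=[FFFFFFFFF]

bitmap = FFFFFFFFF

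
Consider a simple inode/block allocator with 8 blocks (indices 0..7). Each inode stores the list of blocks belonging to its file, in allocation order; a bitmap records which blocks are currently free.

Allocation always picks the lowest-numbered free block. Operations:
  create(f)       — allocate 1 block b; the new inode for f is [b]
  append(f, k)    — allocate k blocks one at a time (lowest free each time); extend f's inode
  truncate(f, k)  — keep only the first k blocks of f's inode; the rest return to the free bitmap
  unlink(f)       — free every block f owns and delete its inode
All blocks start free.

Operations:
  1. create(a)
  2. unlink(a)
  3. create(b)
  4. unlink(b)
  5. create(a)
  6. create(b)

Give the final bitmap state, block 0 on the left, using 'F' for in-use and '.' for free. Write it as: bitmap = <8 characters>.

bitmap = FF......

  1. create(a)  ⇒  F.......  {a→[0]}
  2. unlink(a)  ⇒  ........  {}
  3. create(b)  ⇒  F.......  {b→[0]}
  4. unlink(b)  ⇒  ........  {}
  5. create(a)  ⇒  F.......  {a→[0]}
  6. create(b)  ⇒  FF......  {a→[0]; b→[1]}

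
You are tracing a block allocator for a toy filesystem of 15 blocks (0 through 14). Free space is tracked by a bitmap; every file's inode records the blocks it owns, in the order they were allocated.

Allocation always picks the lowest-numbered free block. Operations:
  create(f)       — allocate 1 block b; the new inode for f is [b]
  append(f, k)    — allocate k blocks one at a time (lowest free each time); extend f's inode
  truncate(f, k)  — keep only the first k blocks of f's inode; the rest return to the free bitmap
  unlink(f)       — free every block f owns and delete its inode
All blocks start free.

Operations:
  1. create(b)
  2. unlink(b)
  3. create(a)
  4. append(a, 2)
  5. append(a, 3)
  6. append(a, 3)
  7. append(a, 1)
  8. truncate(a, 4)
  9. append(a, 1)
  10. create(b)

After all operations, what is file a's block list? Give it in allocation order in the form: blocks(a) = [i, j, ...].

blocks(a) = [0, 1, 2, 3, 4]

after create(b) → b:[0]  free=[F..............]
after unlink(b) →   free=[...............]
after create(a) → a:[0]  free=[F..............]
after append(a, 2) → a:[0, 1, 2]  free=[FFF............]
after append(a, 3) → a:[0, 1, 2, 3, 4, 5]  free=[FFFFFF.........]
after append(a, 3) → a:[0, 1, 2, 3, 4, 5, 6, 7, 8]  free=[FFFFFFFFF......]
after append(a, 1) → a:[0, 1, 2, 3, 4, 5, 6, 7, 8, 9]  free=[FFFFFFFFFF.....]
after truncate(a, 4) → a:[0, 1, 2, 3]  free=[FFFF...........]
after append(a, 1) → a:[0, 1, 2, 3, 4]  free=[FFFFF..........]
after create(b) → a:[0, 1, 2, 3, 4], b:[5]  free=[FFFFFF.........]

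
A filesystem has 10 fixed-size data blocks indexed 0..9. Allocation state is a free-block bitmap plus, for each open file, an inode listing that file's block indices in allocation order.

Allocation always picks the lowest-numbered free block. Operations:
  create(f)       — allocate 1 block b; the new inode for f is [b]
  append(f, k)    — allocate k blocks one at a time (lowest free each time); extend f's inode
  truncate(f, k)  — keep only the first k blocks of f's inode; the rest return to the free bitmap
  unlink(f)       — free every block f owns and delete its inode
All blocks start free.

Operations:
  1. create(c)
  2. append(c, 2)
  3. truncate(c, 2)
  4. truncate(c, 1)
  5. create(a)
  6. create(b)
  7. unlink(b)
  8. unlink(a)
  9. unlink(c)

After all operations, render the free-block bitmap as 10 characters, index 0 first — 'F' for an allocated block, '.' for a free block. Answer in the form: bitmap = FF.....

  1. create(c)  ⇒  F.........  {c→[0]}
  2. append(c, 2)  ⇒  FFF.......  {c→[0, 1, 2]}
  3. truncate(c, 2)  ⇒  FF........  {c→[0, 1]}
  4. truncate(c, 1)  ⇒  F.........  {c→[0]}
  5. create(a)  ⇒  FF........  {a→[1]; c→[0]}
  6. create(b)  ⇒  FFF.......  {a→[1]; b→[2]; c→[0]}
  7. unlink(b)  ⇒  FF........  {a→[1]; c→[0]}
  8. unlink(a)  ⇒  F.........  {c→[0]}
  9. unlink(c)  ⇒  ..........  {}

bitmap = ..........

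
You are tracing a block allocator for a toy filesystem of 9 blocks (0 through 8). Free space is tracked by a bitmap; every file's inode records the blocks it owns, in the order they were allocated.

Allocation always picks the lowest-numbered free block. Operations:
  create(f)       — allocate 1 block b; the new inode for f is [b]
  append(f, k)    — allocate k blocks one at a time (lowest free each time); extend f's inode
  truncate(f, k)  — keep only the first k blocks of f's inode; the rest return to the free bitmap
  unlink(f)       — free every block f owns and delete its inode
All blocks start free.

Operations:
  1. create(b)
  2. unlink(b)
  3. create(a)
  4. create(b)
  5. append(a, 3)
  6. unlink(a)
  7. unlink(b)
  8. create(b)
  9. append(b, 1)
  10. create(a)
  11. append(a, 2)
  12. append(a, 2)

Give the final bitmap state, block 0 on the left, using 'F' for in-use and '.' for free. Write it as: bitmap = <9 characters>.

  1. create(b)  ⇒  F........  {b→[0]}
  2. unlink(b)  ⇒  .........  {}
  3. create(a)  ⇒  F........  {a→[0]}
  4. create(b)  ⇒  FF.......  {a→[0]; b→[1]}
  5. append(a, 3)  ⇒  FFFFF....  {a→[0, 2, 3, 4]; b→[1]}
  6. unlink(a)  ⇒  .F.......  {b→[1]}
  7. unlink(b)  ⇒  .........  {}
  8. create(b)  ⇒  F........  {b→[0]}
  9. append(b, 1)  ⇒  FF.......  {b→[0, 1]}
  10. create(a)  ⇒  FFF......  {a→[2]; b→[0, 1]}
  11. append(a, 2)  ⇒  FFFFF....  {a→[2, 3, 4]; b→[0, 1]}
  12. append(a, 2)  ⇒  FFFFFFF..  {a→[2, 3, 4, 5, 6]; b→[0, 1]}

bitmap = FFFFFFF..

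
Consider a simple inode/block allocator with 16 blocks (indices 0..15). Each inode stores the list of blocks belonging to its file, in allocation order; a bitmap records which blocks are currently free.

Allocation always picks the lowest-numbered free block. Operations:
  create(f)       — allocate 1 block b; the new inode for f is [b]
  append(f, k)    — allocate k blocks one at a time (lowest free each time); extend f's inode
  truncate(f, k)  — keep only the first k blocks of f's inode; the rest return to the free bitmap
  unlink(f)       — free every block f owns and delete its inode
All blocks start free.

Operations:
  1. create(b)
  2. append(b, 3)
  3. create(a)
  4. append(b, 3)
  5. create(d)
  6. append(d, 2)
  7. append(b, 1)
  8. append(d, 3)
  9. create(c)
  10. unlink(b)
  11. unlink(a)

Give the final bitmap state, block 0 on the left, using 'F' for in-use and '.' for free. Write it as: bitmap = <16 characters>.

after create(b) → b:[0]  free=[F...............]
after append(b, 3) → b:[0, 1, 2, 3]  free=[FFFF............]
after create(a) → a:[4], b:[0, 1, 2, 3]  free=[FFFFF...........]
after append(b, 3) → a:[4], b:[0, 1, 2, 3, 5, 6, 7]  free=[FFFFFFFF........]
after create(d) → a:[4], b:[0, 1, 2, 3, 5, 6, 7], d:[8]  free=[FFFFFFFFF.......]
after append(d, 2) → a:[4], b:[0, 1, 2, 3, 5, 6, 7], d:[8, 9, 10]  free=[FFFFFFFFFFF.....]
after append(b, 1) → a:[4], b:[0, 1, 2, 3, 5, 6, 7, 11], d:[8, 9, 10]  free=[FFFFFFFFFFFF....]
after append(d, 3) → a:[4], b:[0, 1, 2, 3, 5, 6, 7, 11], d:[8, 9, 10, 12, 13, 14]  free=[FFFFFFFFFFFFFFF.]
after create(c) → a:[4], b:[0, 1, 2, 3, 5, 6, 7, 11], c:[15], d:[8, 9, 10, 12, 13, 14]  free=[FFFFFFFFFFFFFFFF]
after unlink(b) → a:[4], c:[15], d:[8, 9, 10, 12, 13, 14]  free=[....F...FFF.FFFF]
after unlink(a) → c:[15], d:[8, 9, 10, 12, 13, 14]  free=[........FFF.FFFF]

bitmap = ........FFF.FFFF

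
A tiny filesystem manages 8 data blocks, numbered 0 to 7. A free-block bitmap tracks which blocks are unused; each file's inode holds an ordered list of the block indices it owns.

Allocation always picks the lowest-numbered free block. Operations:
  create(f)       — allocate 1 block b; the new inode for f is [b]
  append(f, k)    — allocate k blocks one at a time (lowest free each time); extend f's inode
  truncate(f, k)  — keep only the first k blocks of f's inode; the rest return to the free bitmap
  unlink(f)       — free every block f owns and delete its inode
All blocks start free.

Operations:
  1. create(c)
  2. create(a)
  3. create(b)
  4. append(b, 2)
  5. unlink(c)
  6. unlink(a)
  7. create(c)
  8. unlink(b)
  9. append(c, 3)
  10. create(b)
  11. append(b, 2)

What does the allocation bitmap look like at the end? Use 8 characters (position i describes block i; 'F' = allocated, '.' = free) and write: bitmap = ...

after create(c) → c:[0]  free=[F.......]
after create(a) → a:[1], c:[0]  free=[FF......]
after create(b) → a:[1], b:[2], c:[0]  free=[FFF.....]
after append(b, 2) → a:[1], b:[2, 3, 4], c:[0]  free=[FFFFF...]
after unlink(c) → a:[1], b:[2, 3, 4]  free=[.FFFF...]
after unlink(a) → b:[2, 3, 4]  free=[..FFF...]
after create(c) → b:[2, 3, 4], c:[0]  free=[F.FFF...]
after unlink(b) → c:[0]  free=[F.......]
after append(c, 3) → c:[0, 1, 2, 3]  free=[FFFF....]
after create(b) → b:[4], c:[0, 1, 2, 3]  free=[FFFFF...]
after append(b, 2) → b:[4, 5, 6], c:[0, 1, 2, 3]  free=[FFFFFFF.]

bitmap = FFFFFFF.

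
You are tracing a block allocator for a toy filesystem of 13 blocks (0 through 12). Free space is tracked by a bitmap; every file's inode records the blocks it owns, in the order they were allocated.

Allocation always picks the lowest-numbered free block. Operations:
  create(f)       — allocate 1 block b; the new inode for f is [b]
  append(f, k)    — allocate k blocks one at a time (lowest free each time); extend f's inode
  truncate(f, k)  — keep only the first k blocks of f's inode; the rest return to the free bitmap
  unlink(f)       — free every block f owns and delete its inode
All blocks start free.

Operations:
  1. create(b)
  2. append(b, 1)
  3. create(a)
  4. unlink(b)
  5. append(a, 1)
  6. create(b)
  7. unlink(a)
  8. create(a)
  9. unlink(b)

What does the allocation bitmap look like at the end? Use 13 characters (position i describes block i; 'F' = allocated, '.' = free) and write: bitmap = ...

bitmap = F............

[1] create(b) — b=0 (map F............)
[2] append(b, 1) — b=0,1 (map FF...........)
[3] create(a) — a=2 b=0,1 (map FFF..........)
[4] unlink(b) — a=2 (map ..F..........)
[5] append(a, 1) — a=2,0 (map F.F..........)
[6] create(b) — a=2,0 b=1 (map FFF..........)
[7] unlink(a) — b=1 (map .F...........)
[8] create(a) — a=0 b=1 (map FF...........)
[9] unlink(b) — a=0 (map F............)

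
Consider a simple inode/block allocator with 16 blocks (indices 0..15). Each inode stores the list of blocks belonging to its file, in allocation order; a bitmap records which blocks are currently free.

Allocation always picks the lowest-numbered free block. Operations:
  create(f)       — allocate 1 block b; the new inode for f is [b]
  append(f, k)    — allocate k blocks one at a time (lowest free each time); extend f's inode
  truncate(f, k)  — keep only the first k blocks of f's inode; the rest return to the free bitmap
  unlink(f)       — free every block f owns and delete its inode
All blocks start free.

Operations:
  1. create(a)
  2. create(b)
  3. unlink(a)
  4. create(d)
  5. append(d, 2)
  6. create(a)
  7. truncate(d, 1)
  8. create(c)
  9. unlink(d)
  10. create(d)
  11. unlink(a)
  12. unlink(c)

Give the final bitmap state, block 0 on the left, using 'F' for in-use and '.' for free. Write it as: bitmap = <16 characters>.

bitmap = FF..............

[1] create(a) — a=0 (map F...............)
[2] create(b) — a=0 b=1 (map FF..............)
[3] unlink(a) — b=1 (map .F..............)
[4] create(d) — b=1 d=0 (map FF..............)
[5] append(d, 2) — b=1 d=0,2,3 (map FFFF............)
[6] create(a) — a=4 b=1 d=0,2,3 (map FFFFF...........)
[7] truncate(d, 1) — a=4 b=1 d=0 (map FF..F...........)
[8] create(c) — a=4 b=1 c=2 d=0 (map FFF.F...........)
[9] unlink(d) — a=4 b=1 c=2 (map .FF.F...........)
[10] create(d) — a=4 b=1 c=2 d=0 (map FFF.F...........)
[11] unlink(a) — b=1 c=2 d=0 (map FFF.............)
[12] unlink(c) — b=1 d=0 (map FF..............)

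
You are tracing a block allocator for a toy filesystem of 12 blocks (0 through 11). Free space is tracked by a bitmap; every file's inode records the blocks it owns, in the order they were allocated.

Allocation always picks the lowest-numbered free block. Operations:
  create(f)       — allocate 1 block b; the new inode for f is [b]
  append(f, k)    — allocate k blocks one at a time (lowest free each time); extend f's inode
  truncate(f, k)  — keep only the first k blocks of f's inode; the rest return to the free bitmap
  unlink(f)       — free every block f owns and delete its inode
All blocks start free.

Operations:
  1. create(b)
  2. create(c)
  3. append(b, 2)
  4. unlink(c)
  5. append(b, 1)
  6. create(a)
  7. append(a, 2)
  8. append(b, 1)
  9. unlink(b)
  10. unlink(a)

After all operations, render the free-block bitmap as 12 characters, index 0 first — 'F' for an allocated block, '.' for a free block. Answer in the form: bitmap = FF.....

bitmap = ............

[1] create(b) — b=0 (map F...........)
[2] create(c) — b=0 c=1 (map FF..........)
[3] append(b, 2) — b=0,2,3 c=1 (map FFFF........)
[4] unlink(c) — b=0,2,3 (map F.FF........)
[5] append(b, 1) — b=0,2,3,1 (map FFFF........)
[6] create(a) — a=4 b=0,2,3,1 (map FFFFF.......)
[7] append(a, 2) — a=4,5,6 b=0,2,3,1 (map FFFFFFF.....)
[8] append(b, 1) — a=4,5,6 b=0,2,3,1,7 (map FFFFFFFF....)
[9] unlink(b) — a=4,5,6 (map ....FFF.....)
[10] unlink(a) —  (map ............)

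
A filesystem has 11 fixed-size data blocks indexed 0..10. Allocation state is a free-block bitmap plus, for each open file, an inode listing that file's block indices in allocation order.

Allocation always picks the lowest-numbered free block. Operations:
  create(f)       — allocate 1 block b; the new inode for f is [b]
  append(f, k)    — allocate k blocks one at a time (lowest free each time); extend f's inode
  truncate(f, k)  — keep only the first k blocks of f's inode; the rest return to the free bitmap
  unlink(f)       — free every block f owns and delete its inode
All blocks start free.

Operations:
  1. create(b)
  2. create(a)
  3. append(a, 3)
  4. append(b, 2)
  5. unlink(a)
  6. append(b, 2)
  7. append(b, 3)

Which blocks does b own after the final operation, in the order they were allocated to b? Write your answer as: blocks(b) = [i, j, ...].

blocks(b) = [0, 5, 6, 1, 2, 3, 4, 7]

[1] create(b) — b=0 (map F..........)
[2] create(a) — a=1 b=0 (map FF.........)
[3] append(a, 3) — a=1,2,3,4 b=0 (map FFFFF......)
[4] append(b, 2) — a=1,2,3,4 b=0,5,6 (map FFFFFFF....)
[5] unlink(a) — b=0,5,6 (map F....FF....)
[6] append(b, 2) — b=0,5,6,1,2 (map FFF..FF....)
[7] append(b, 3) — b=0,5,6,1,2,3,4,7 (map FFFFFFFF...)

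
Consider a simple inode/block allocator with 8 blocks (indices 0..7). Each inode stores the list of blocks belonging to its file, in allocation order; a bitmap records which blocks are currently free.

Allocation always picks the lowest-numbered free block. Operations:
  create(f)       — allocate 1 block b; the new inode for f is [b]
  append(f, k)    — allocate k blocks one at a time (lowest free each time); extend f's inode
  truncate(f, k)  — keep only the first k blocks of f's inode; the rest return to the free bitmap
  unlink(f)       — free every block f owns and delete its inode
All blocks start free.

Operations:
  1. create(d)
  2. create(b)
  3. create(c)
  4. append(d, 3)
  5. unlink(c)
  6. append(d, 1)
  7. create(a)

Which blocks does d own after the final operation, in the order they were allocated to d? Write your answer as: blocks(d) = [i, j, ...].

blocks(d) = [0, 3, 4, 5, 2]

  1. create(d)  ⇒  F.......  {d→[0]}
  2. create(b)  ⇒  FF......  {b→[1]; d→[0]}
  3. create(c)  ⇒  FFF.....  {b→[1]; c→[2]; d→[0]}
  4. append(d, 3)  ⇒  FFFFFF..  {b→[1]; c→[2]; d→[0, 3, 4, 5]}
  5. unlink(c)  ⇒  FF.FFF..  {b→[1]; d→[0, 3, 4, 5]}
  6. append(d, 1)  ⇒  FFFFFF..  {b→[1]; d→[0, 3, 4, 5, 2]}
  7. create(a)  ⇒  FFFFFFF.  {a→[6]; b→[1]; d→[0, 3, 4, 5, 2]}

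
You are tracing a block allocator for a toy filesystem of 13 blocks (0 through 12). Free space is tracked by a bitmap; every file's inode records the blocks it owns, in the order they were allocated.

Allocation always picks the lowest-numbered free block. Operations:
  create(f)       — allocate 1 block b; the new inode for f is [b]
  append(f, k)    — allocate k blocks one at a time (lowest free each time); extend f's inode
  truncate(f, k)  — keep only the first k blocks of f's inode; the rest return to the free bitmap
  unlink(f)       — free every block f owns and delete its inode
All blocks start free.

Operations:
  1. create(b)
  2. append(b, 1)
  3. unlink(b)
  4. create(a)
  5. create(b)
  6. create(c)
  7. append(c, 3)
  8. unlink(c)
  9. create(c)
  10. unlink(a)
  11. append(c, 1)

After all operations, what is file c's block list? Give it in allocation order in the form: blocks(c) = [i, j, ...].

[1] create(b) — b=0 (map F............)
[2] append(b, 1) — b=0,1 (map FF...........)
[3] unlink(b) —  (map .............)
[4] create(a) — a=0 (map F............)
[5] create(b) — a=0 b=1 (map FF...........)
[6] create(c) — a=0 b=1 c=2 (map FFF..........)
[7] append(c, 3) — a=0 b=1 c=2,3,4,5 (map FFFFFF.......)
[8] unlink(c) — a=0 b=1 (map FF...........)
[9] create(c) — a=0 b=1 c=2 (map FFF..........)
[10] unlink(a) — b=1 c=2 (map .FF..........)
[11] append(c, 1) — b=1 c=2,0 (map FFF..........)

blocks(c) = [2, 0]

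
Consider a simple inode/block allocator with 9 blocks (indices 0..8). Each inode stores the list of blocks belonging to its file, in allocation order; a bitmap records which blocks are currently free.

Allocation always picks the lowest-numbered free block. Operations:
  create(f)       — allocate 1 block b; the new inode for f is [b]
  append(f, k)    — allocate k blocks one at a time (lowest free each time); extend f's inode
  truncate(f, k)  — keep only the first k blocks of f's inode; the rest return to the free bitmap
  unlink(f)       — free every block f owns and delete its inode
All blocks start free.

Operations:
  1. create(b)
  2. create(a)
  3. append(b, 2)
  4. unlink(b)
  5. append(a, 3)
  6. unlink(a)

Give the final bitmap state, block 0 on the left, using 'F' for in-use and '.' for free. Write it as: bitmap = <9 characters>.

bitmap = .........

[1] create(b) — b=0 (map F........)
[2] create(a) — a=1 b=0 (map FF.......)
[3] append(b, 2) — a=1 b=0,2,3 (map FFFF.....)
[4] unlink(b) — a=1 (map .F.......)
[5] append(a, 3) — a=1,0,2,3 (map FFFF.....)
[6] unlink(a) —  (map .........)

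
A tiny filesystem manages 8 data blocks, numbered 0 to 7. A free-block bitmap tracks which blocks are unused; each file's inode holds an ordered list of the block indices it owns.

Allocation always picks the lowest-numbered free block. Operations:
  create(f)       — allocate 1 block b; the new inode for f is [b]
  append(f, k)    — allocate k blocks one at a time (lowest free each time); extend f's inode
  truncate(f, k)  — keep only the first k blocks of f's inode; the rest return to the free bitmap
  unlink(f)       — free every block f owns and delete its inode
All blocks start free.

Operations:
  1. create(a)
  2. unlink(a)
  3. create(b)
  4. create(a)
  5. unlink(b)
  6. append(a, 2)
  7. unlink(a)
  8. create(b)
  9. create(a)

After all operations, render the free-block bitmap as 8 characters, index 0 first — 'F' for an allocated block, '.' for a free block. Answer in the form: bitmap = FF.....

[1] create(a) — a=0 (map F.......)
[2] unlink(a) —  (map ........)
[3] create(b) — b=0 (map F.......)
[4] create(a) — a=1 b=0 (map FF......)
[5] unlink(b) — a=1 (map .F......)
[6] append(a, 2) — a=1,0,2 (map FFF.....)
[7] unlink(a) —  (map ........)
[8] create(b) — b=0 (map F.......)
[9] create(a) — a=1 b=0 (map FF......)

bitmap = FF......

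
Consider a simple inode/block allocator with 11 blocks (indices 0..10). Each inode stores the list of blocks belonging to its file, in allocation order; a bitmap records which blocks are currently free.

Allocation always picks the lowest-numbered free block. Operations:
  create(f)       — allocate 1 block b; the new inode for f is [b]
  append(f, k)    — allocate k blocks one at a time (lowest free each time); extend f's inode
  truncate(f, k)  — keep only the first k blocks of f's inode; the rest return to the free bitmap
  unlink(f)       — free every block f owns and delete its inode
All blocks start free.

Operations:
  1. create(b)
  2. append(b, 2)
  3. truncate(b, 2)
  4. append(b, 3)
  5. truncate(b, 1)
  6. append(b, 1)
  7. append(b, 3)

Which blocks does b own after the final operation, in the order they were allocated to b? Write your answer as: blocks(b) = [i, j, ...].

after create(b) → b:[0]  free=[F..........]
after append(b, 2) → b:[0, 1, 2]  free=[FFF........]
after truncate(b, 2) → b:[0, 1]  free=[FF.........]
after append(b, 3) → b:[0, 1, 2, 3, 4]  free=[FFFFF......]
after truncate(b, 1) → b:[0]  free=[F..........]
after append(b, 1) → b:[0, 1]  free=[FF.........]
after append(b, 3) → b:[0, 1, 2, 3, 4]  free=[FFFFF......]

blocks(b) = [0, 1, 2, 3, 4]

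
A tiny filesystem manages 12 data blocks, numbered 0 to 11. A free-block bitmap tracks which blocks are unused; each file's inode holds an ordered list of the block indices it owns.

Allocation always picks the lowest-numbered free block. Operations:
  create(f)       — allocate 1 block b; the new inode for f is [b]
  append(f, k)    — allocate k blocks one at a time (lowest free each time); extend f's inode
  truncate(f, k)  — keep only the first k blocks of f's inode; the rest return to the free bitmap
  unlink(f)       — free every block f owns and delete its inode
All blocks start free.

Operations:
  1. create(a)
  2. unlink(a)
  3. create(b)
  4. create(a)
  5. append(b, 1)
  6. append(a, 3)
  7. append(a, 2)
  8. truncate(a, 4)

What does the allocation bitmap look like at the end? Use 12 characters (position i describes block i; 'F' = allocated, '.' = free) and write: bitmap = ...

create(a): bitmap=F........... | a=[0]
unlink(a): bitmap=............ | 
create(b): bitmap=F........... | b=[0]
create(a): bitmap=FF.......... | a=[1] b=[0]
append(b, 1): bitmap=FFF......... | a=[1] b=[0, 2]
append(a, 3): bitmap=FFFFFF...... | a=[1, 3, 4, 5] b=[0, 2]
append(a, 2): bitmap=FFFFFFFF.... | a=[1, 3, 4, 5, 6, 7] b=[0, 2]
truncate(a, 4): bitmap=FFFFFF...... | a=[1, 3, 4, 5] b=[0, 2]

bitmap = FFFFFF......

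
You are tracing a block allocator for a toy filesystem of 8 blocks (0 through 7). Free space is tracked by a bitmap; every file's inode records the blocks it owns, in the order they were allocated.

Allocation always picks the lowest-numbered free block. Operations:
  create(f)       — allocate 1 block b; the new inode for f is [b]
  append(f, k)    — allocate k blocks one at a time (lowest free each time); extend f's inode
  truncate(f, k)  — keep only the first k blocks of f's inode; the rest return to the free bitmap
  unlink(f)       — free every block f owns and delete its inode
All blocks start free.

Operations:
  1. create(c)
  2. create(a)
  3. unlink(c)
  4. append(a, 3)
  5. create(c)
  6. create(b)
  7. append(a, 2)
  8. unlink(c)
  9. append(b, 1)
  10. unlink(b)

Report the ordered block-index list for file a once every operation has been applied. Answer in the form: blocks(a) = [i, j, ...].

  1. create(c)  ⇒  F.......  {c→[0]}
  2. create(a)  ⇒  FF......  {a→[1]; c→[0]}
  3. unlink(c)  ⇒  .F......  {a→[1]}
  4. append(a, 3)  ⇒  FFFF....  {a→[1, 0, 2, 3]}
  5. create(c)  ⇒  FFFFF...  {a→[1, 0, 2, 3]; c→[4]}
  6. create(b)  ⇒  FFFFFF..  {a→[1, 0, 2, 3]; b→[5]; c→[4]}
  7. append(a, 2)  ⇒  FFFFFFFF  {a→[1, 0, 2, 3, 6, 7]; b→[5]; c→[4]}
  8. unlink(c)  ⇒  FFFF.FFF  {a→[1, 0, 2, 3, 6, 7]; b→[5]}
  9. append(b, 1)  ⇒  FFFFFFFF  {a→[1, 0, 2, 3, 6, 7]; b→[5, 4]}
  10. unlink(b)  ⇒  FFFF..FF  {a→[1, 0, 2, 3, 6, 7]}

blocks(a) = [1, 0, 2, 3, 6, 7]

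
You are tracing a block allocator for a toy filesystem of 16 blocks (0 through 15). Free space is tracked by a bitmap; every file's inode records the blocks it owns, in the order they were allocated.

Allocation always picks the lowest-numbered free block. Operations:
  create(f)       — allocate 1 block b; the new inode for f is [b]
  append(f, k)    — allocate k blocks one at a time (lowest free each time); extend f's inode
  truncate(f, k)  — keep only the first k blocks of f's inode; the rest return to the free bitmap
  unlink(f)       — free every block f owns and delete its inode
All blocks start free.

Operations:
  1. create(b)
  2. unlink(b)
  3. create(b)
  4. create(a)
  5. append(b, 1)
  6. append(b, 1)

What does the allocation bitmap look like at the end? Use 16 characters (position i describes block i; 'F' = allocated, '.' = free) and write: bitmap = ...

create(b): bitmap=F............... | b=[0]
unlink(b): bitmap=................ | 
create(b): bitmap=F............... | b=[0]
create(a): bitmap=FF.............. | a=[1] b=[0]
append(b, 1): bitmap=FFF............. | a=[1] b=[0, 2]
append(b, 1): bitmap=FFFF............ | a=[1] b=[0, 2, 3]

bitmap = FFFF............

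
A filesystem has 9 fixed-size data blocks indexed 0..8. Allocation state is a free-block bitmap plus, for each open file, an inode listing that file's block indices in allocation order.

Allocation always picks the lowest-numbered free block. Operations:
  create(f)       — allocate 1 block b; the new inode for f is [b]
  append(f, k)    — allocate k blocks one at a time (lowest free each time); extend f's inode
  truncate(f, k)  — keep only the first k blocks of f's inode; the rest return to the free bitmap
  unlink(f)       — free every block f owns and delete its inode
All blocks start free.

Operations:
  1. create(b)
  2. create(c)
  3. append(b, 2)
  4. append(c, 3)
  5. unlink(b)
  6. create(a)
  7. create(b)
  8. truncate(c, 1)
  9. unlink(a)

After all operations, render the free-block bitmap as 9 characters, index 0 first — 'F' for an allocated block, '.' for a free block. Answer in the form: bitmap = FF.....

  1. create(b)  ⇒  F........  {b→[0]}
  2. create(c)  ⇒  FF.......  {b→[0]; c→[1]}
  3. append(b, 2)  ⇒  FFFF.....  {b→[0, 2, 3]; c→[1]}
  4. append(c, 3)  ⇒  FFFFFFF..  {b→[0, 2, 3]; c→[1, 4, 5, 6]}
  5. unlink(b)  ⇒  .F..FFF..  {c→[1, 4, 5, 6]}
  6. create(a)  ⇒  FF..FFF..  {a→[0]; c→[1, 4, 5, 6]}
  7. create(b)  ⇒  FFF.FFF..  {a→[0]; b→[2]; c→[1, 4, 5, 6]}
  8. truncate(c, 1)  ⇒  FFF......  {a→[0]; b→[2]; c→[1]}
  9. unlink(a)  ⇒  .FF......  {b→[2]; c→[1]}

bitmap = .FF......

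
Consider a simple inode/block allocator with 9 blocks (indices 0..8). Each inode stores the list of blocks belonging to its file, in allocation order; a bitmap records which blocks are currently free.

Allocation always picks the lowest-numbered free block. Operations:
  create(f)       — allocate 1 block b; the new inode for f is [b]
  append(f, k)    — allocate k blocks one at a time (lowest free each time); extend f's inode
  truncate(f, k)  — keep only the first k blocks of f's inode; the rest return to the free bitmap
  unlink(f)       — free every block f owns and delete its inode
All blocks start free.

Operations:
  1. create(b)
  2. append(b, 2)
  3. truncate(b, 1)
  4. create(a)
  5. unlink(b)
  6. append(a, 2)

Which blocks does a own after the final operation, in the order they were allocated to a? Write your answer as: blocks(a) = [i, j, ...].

blocks(a) = [1, 0, 2]

after create(b) → b:[0]  free=[F........]
after append(b, 2) → b:[0, 1, 2]  free=[FFF......]
after truncate(b, 1) → b:[0]  free=[F........]
after create(a) → a:[1], b:[0]  free=[FF.......]
after unlink(b) → a:[1]  free=[.F.......]
after append(a, 2) → a:[1, 0, 2]  free=[FFF......]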